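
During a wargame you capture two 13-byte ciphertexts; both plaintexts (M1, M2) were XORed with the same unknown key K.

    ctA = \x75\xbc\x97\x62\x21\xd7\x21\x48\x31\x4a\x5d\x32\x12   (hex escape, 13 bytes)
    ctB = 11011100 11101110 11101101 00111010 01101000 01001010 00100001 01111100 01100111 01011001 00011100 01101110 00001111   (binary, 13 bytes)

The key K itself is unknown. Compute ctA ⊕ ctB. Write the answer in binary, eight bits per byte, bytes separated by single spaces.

10101001 01010010 01111010 01011000 01001001 10011101 00000000 00110100 01010110 00010011 01000001 01011100 00011101

ctA ⊕ ctB = (M1 ⊕ K) ⊕ (M2 ⊕ K) = M1 ⊕ M2 — the shared key cancels under XOR.
01110101 ⊕ 11011100 = 10101001
10111100 ⊕ 11101110 = 01010010
10010111 ⊕ 11101101 = 01111010
01100010 ⊕ 00111010 = 01011000
00100001 ⊕ 01101000 = 01001001
11010111 ⊕ 01001010 = 10011101
00100001 ⊕ 00100001 = 00000000
01001000 ⊕ 01111100 = 00110100
00110001 ⊕ 01100111 = 01010110
01001010 ⊕ 01011001 = 00010011
01011101 ⊕ 00011100 = 01000001
00110010 ⊕ 01101110 = 01011100
00010010 ⊕ 00001111 = 00011101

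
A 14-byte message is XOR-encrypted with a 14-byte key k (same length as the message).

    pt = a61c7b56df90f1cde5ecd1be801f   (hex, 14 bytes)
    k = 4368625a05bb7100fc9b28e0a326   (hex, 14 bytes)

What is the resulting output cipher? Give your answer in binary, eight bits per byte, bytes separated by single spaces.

10100110 ^ 01000011 = 11100101
00011100 ^ 01101000 = 01110100
01111011 ^ 01100010 = 00011001
01010110 ^ 01011010 = 00001100
11011111 ^ 00000101 = 11011010
10010000 ^ 10111011 = 00101011
11110001 ^ 01110001 = 10000000
11001101 ^ 00000000 = 11001101
11100101 ^ 11111100 = 00011001
11101100 ^ 10011011 = 01110111
11010001 ^ 00101000 = 11111001
10111110 ^ 11100000 = 01011110
10000000 ^ 10100011 = 00100011
00011111 ^ 00100110 = 00111001

11100101 01110100 00011001 00001100 11011010 00101011 10000000 11001101 00011001 01110111 11111001 01011110 00100011 00111001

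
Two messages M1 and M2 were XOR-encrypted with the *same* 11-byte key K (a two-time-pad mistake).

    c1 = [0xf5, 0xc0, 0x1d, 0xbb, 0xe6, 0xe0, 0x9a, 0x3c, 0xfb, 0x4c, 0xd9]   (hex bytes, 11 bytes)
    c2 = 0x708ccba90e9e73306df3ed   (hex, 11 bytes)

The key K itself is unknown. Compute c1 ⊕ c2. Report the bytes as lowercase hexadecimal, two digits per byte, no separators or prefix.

854cd612e87ee90c96bf34

c1 ⊕ c2 = (M1 ⊕ K) ⊕ (M2 ⊕ K) = M1 ⊕ M2 — the shared key cancels under XOR.
f5 xor 70 = 85
c0 xor 8c = 4c
1d xor cb = d6
bb xor a9 = 12
e6 xor 0e = e8
e0 xor 9e = 7e
9a xor 73 = e9
3c xor 30 = 0c
fb xor 6d = 96
4c xor f3 = bf
d9 xor ed = 34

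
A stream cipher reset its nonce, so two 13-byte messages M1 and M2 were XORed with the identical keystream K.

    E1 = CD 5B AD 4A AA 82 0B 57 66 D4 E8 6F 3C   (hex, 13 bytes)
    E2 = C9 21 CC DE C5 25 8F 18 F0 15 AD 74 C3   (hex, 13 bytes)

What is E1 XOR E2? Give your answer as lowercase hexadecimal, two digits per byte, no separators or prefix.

047a61946fa7844f96c1451bff

E1 ⊕ E2 = (M1 ⊕ K) ⊕ (M2 ⊕ K) = M1 ⊕ M2 — the shared key cancels under XOR.
byte 0: cd ⊕ c9 = 04
byte 1: 5b ⊕ 21 = 7a
byte 2: ad ⊕ cc = 61
byte 3: 4a ⊕ de = 94
byte 4: aa ⊕ c5 = 6f
byte 5: 82 ⊕ 25 = a7
byte 6: 0b ⊕ 8f = 84
byte 7: 57 ⊕ 18 = 4f
byte 8: 66 ⊕ f0 = 96
byte 9: d4 ⊕ 15 = c1
byte 10: e8 ⊕ ad = 45
byte 11: 6f ⊕ 74 = 1b
byte 12: 3c ⊕ c3 = ff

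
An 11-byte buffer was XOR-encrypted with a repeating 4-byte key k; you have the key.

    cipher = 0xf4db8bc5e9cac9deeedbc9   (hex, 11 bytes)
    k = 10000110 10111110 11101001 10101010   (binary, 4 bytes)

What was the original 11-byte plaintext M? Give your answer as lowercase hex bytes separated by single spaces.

72 65 62 6f 6f 74 20 74 68 65 20

The 4-byte key repeats, so the effective keystream is 86 be e9 aa 86 be e9 aa 86 be e9.
byte 0: 11110100 ^ 10000110 = 01110010
byte 1: 11011011 ^ 10111110 = 01100101
byte 2: 10001011 ^ 11101001 = 01100010
byte 3: 11000101 ^ 10101010 = 01101111
byte 4: 11101001 ^ 10000110 = 01101111
byte 5: 11001010 ^ 10111110 = 01110100
byte 6: 11001001 ^ 11101001 = 00100000
byte 7: 11011110 ^ 10101010 = 01110100
byte 8: 11101110 ^ 10000110 = 01101000
byte 9: 11011011 ^ 10111110 = 01100101
byte 10: 11001001 ^ 11101001 = 00100000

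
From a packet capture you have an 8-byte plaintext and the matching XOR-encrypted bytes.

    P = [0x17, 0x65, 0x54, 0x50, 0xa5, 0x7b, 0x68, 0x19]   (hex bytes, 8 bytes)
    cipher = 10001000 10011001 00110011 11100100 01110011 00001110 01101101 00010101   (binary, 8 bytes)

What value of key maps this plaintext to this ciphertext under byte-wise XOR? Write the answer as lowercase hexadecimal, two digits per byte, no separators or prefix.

Since cipher = P ⊕ key, XORing both sides with P gives key = P ⊕ cipher.
 23 ⊕ 136 = 159
101 ⊕ 153 = 252
 84 ⊕  51 = 103
 80 ⊕ 228 = 180
165 ⊕ 115 = 214
123 ⊕  14 = 117
104 ⊕ 109 =   5
 25 ⊕  21 =  12

9ffc67b4d675050c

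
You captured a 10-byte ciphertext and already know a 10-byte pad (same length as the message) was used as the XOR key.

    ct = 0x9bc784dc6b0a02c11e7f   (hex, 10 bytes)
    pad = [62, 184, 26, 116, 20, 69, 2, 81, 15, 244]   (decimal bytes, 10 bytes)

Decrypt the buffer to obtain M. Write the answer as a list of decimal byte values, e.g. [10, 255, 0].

[165, 127, 158, 168, 127, 79, 0, 144, 17, 139]

XOR is its own inverse, so applying the key byte-wise gives the result directly.
byte 0: 9b XOR 3e = a5
byte 1: c7 XOR b8 = 7f
byte 2: 84 XOR 1a = 9e
byte 3: dc XOR 74 = a8
byte 4: 6b XOR 14 = 7f
byte 5: 0a XOR 45 = 4f
byte 6: 02 XOR 02 = 00
byte 7: c1 XOR 51 = 90
byte 8: 1e XOR 0f = 11
byte 9: 7f XOR f4 = 8b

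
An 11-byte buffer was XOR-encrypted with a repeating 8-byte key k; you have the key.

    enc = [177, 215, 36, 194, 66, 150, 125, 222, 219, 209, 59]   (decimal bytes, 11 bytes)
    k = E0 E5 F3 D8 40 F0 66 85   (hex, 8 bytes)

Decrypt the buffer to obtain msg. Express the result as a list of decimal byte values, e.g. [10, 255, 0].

[81, 50, 215, 26, 2, 102, 27, 91, 59, 52, 200]

The 8-byte key repeats, so the effective keystream is e0 e5 f3 d8 40 f0 66 85 e0 e5 f3.
byte 0: b1 xor e0 = 51
byte 1: d7 xor e5 = 32
byte 2: 24 xor f3 = d7
byte 3: c2 xor d8 = 1a
byte 4: 42 xor 40 = 02
byte 5: 96 xor f0 = 66
byte 6: 7d xor 66 = 1b
byte 7: de xor 85 = 5b
byte 8: db xor e0 = 3b
byte 9: d1 xor e5 = 34
byte 10: 3b xor f3 = c8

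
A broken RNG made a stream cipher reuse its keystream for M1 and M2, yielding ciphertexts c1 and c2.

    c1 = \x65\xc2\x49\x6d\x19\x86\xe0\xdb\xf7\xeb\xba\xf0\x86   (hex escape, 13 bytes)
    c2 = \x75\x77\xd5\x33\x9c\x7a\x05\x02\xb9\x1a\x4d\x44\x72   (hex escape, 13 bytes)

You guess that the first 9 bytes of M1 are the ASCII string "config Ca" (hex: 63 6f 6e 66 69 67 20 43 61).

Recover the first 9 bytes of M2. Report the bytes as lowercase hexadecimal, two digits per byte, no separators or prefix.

73daf238ec9bc59a2f

First, c1 ⊕ c2 = (M1 ⊕ K) ⊕ (M2 ⊕ K) = M1 ⊕ M2, so the key drops out. Then M2 = (M1 ⊕ M2) ⊕ M1 over the first 9 bytes.
byte 0: (65 ^ 75) ^ 63 = 10 ^ 63 = 73
byte 1: (c2 ^ 77) ^ 6f = b5 ^ 6f = da
byte 2: (49 ^ d5) ^ 6e = 9c ^ 6e = f2
byte 3: (6d ^ 33) ^ 66 = 5e ^ 66 = 38
byte 4: (19 ^ 9c) ^ 69 = 85 ^ 69 = ec
byte 5: (86 ^ 7a) ^ 67 = fc ^ 67 = 9b
byte 6: (e0 ^ 05) ^ 20 = e5 ^ 20 = c5
byte 7: (db ^ 02) ^ 43 = d9 ^ 43 = 9a
byte 8: (f7 ^ b9) ^ 61 = 4e ^ 61 = 2f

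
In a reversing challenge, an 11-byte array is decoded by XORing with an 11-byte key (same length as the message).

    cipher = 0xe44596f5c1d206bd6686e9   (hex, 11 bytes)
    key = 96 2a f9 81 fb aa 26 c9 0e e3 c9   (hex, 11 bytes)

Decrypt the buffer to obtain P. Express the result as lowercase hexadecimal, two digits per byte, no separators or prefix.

726f6f743a782074686520

XOR is its own inverse, so applying the key byte-wise gives the result directly.
e4 xor 96 = 72
45 xor 2a = 6f
96 xor f9 = 6f
f5 xor 81 = 74
c1 xor fb = 3a
d2 xor aa = 78
06 xor 26 = 20
bd xor c9 = 74
66 xor 0e = 68
86 xor e3 = 65
e9 xor c9 = 20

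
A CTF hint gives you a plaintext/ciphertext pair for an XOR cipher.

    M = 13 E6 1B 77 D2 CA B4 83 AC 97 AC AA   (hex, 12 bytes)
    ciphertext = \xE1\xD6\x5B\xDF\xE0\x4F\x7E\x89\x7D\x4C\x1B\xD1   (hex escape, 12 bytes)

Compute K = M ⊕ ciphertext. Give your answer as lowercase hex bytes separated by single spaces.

f2 30 40 a8 32 85 ca 0a d1 db b7 7b

Since ciphertext = M ⊕ K, XORing both sides with M gives K = M ⊕ ciphertext.
00010011 ^ 11100001 = 11110010
11100110 ^ 11010110 = 00110000
00011011 ^ 01011011 = 01000000
01110111 ^ 11011111 = 10101000
11010010 ^ 11100000 = 00110010
11001010 ^ 01001111 = 10000101
10110100 ^ 01111110 = 11001010
10000011 ^ 10001001 = 00001010
10101100 ^ 01111101 = 11010001
10010111 ^ 01001100 = 11011011
10101100 ^ 00011011 = 10110111
10101010 ^ 11010001 = 01111011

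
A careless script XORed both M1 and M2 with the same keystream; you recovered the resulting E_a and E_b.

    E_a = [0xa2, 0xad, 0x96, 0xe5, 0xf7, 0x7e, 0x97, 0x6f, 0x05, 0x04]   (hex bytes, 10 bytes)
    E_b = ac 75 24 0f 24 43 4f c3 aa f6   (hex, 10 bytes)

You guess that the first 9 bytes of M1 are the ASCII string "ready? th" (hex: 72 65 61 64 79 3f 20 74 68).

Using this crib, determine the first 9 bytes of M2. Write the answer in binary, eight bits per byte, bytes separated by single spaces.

01111100 10111101 11010011 10001110 10101010 00000010 11111000 11011000 11000111

First, E_a ⊕ E_b = (M1 ⊕ K) ⊕ (M2 ⊕ K) = M1 ⊕ M2, so the key drops out. Then M2 = (M1 ⊕ M2) ⊕ M1 over the first 9 bytes.
byte 0: (a2 ^ ac) ^ 72 = 0e ^ 72 = 7c
byte 1: (ad ^ 75) ^ 65 = d8 ^ 65 = bd
byte 2: (96 ^ 24) ^ 61 = b2 ^ 61 = d3
byte 3: (e5 ^ 0f) ^ 64 = ea ^ 64 = 8e
byte 4: (f7 ^ 24) ^ 79 = d3 ^ 79 = aa
byte 5: (7e ^ 43) ^ 3f = 3d ^ 3f = 02
byte 6: (97 ^ 4f) ^ 20 = d8 ^ 20 = f8
byte 7: (6f ^ c3) ^ 74 = ac ^ 74 = d8
byte 8: (05 ^ aa) ^ 68 = af ^ 68 = c7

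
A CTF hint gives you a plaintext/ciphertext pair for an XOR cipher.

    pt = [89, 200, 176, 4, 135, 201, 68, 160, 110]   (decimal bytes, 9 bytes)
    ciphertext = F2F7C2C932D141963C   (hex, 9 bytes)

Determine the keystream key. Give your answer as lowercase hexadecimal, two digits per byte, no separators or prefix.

ab3f72cdb518053652

Since ciphertext = pt ⊕ key, XORing both sides with pt gives key = pt ⊕ ciphertext.
byte 0: 59 ^ f2 = ab
byte 1: c8 ^ f7 = 3f
byte 2: b0 ^ c2 = 72
byte 3: 04 ^ c9 = cd
byte 4: 87 ^ 32 = b5
byte 5: c9 ^ d1 = 18
byte 6: 44 ^ 41 = 05
byte 7: a0 ^ 96 = 36
byte 8: 6e ^ 3c = 52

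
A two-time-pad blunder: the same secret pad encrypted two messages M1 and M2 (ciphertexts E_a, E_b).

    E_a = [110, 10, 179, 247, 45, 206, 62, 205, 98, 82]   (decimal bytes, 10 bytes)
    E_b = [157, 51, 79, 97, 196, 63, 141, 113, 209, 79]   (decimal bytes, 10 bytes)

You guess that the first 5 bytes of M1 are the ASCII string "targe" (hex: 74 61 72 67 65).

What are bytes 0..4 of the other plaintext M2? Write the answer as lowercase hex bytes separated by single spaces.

First, E_a ⊕ E_b = (M1 ⊕ K) ⊕ (M2 ⊕ K) = M1 ⊕ M2, so the key drops out. Then M2 = (M1 ⊕ M2) ⊕ M1 over the first 5 bytes.
byte 0: (6e xor 9d) xor 74 = f3 xor 74 = 87
byte 1: (0a xor 33) xor 61 = 39 xor 61 = 58
byte 2: (b3 xor 4f) xor 72 = fc xor 72 = 8e
byte 3: (f7 xor 61) xor 67 = 96 xor 67 = f1
byte 4: (2d xor c4) xor 65 = e9 xor 65 = 8c

87 58 8e f1 8c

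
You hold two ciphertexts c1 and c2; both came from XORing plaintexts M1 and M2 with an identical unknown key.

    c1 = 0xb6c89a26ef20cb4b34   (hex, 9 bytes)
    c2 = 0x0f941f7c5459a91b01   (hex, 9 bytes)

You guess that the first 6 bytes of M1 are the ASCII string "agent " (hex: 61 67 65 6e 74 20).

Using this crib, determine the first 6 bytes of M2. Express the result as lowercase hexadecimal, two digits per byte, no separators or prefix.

First, c1 ⊕ c2 = (M1 ⊕ K) ⊕ (M2 ⊕ K) = M1 ⊕ M2, so the key drops out. Then M2 = (M1 ⊕ M2) ⊕ M1 over the first 6 bytes.
byte 0: (b6 XOR 0f) XOR 61 = b9 XOR 61 = d8
byte 1: (c8 XOR 94) XOR 67 = 5c XOR 67 = 3b
byte 2: (9a XOR 1f) XOR 65 = 85 XOR 65 = e0
byte 3: (26 XOR 7c) XOR 6e = 5a XOR 6e = 34
byte 4: (ef XOR 54) XOR 74 = bb XOR 74 = cf
byte 5: (20 XOR 59) XOR 20 = 79 XOR 20 = 59

d83be034cf59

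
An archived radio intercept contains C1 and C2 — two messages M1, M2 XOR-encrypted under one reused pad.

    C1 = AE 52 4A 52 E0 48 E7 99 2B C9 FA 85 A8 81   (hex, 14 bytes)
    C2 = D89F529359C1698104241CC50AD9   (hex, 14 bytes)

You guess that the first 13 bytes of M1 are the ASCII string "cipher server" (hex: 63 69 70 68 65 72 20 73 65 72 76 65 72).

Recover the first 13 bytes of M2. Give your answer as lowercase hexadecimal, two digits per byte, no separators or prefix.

First, C1 ⊕ C2 = (M1 ⊕ K) ⊕ (M2 ⊕ K) = M1 ⊕ M2, so the key drops out. Then M2 = (M1 ⊕ M2) ⊕ M1 over the first 13 bytes.
byte 0: (ae ^ d8) ^ 63 = 76 ^ 63 = 15
byte 1: (52 ^ 9f) ^ 69 = cd ^ 69 = a4
byte 2: (4a ^ 52) ^ 70 = 18 ^ 70 = 68
byte 3: (52 ^ 93) ^ 68 = c1 ^ 68 = a9
byte 4: (e0 ^ 59) ^ 65 = b9 ^ 65 = dc
byte 5: (48 ^ c1) ^ 72 = 89 ^ 72 = fb
byte 6: (e7 ^ 69) ^ 20 = 8e ^ 20 = ae
byte 7: (99 ^ 81) ^ 73 = 18 ^ 73 = 6b
byte 8: (2b ^ 04) ^ 65 = 2f ^ 65 = 4a
byte 9: (c9 ^ 24) ^ 72 = ed ^ 72 = 9f
byte 10: (fa ^ 1c) ^ 76 = e6 ^ 76 = 90
byte 11: (85 ^ c5) ^ 65 = 40 ^ 65 = 25
byte 12: (a8 ^ 0a) ^ 72 = a2 ^ 72 = d0

15a468a9dcfbae6b4a9f9025d0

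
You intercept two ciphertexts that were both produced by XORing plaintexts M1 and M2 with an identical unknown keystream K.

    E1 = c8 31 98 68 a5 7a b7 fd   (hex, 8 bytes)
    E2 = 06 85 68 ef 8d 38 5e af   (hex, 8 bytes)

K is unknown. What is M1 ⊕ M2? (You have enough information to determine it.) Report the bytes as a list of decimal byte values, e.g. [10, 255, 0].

E1 ⊕ E2 = (M1 ⊕ K) ⊕ (M2 ⊕ K) = M1 ⊕ M2 — the shared key cancels under XOR.
byte 0: c8 xor 06 = ce
byte 1: 31 xor 85 = b4
byte 2: 98 xor 68 = f0
byte 3: 68 xor ef = 87
byte 4: a5 xor 8d = 28
byte 5: 7a xor 38 = 42
byte 6: b7 xor 5e = e9
byte 7: fd xor af = 52

[206, 180, 240, 135, 40, 66, 233, 82]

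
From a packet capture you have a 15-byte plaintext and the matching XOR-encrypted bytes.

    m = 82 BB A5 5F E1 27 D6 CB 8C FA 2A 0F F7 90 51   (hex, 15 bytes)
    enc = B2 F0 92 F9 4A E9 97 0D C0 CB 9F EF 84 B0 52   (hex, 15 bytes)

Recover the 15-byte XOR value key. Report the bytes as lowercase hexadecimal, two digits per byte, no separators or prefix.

304b37a6abce41c64c31b5e0732003

Since enc = m ⊕ key, XORing both sides with m gives key = m ⊕ enc.
82 XOR b2 = 30
bb XOR f0 = 4b
a5 XOR 92 = 37
5f XOR f9 = a6
e1 XOR 4a = ab
27 XOR e9 = ce
d6 XOR 97 = 41
cb XOR 0d = c6
8c XOR c0 = 4c
fa XOR cb = 31
2a XOR 9f = b5
0f XOR ef = e0
f7 XOR 84 = 73
90 XOR b0 = 20
51 XOR 52 = 03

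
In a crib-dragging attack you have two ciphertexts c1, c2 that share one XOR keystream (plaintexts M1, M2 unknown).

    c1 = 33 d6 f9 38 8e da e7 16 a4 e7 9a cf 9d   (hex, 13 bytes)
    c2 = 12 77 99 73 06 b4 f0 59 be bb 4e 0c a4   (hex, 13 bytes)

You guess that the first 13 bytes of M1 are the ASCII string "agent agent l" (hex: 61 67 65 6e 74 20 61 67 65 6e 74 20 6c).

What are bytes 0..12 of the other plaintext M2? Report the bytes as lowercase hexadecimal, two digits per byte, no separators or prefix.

First, c1 ⊕ c2 = (M1 ⊕ K) ⊕ (M2 ⊕ K) = M1 ⊕ M2, so the key drops out. Then M2 = (M1 ⊕ M2) ⊕ M1 over the first 13 bytes.
byte 0: (33 ^ 12) ^ 61 = 21 ^ 61 = 40
byte 1: (d6 ^ 77) ^ 67 = a1 ^ 67 = c6
byte 2: (f9 ^ 99) ^ 65 = 60 ^ 65 = 05
byte 3: (38 ^ 73) ^ 6e = 4b ^ 6e = 25
byte 4: (8e ^ 06) ^ 74 = 88 ^ 74 = fc
byte 5: (da ^ b4) ^ 20 = 6e ^ 20 = 4e
byte 6: (e7 ^ f0) ^ 61 = 17 ^ 61 = 76
byte 7: (16 ^ 59) ^ 67 = 4f ^ 67 = 28
byte 8: (a4 ^ be) ^ 65 = 1a ^ 65 = 7f
byte 9: (e7 ^ bb) ^ 6e = 5c ^ 6e = 32
byte 10: (9a ^ 4e) ^ 74 = d4 ^ 74 = a0
byte 11: (cf ^ 0c) ^ 20 = c3 ^ 20 = e3
byte 12: (9d ^ a4) ^ 6c = 39 ^ 6c = 55

40c60525fc4e76287f32a0e355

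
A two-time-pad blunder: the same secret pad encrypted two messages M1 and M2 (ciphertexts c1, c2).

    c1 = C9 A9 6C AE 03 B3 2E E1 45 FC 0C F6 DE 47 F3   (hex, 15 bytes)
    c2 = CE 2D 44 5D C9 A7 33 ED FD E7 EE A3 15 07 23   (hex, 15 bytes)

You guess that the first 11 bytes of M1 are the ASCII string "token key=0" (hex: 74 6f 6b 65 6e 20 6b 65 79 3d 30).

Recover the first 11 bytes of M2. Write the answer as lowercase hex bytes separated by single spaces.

First, c1 ⊕ c2 = (M1 ⊕ K) ⊕ (M2 ⊕ K) = M1 ⊕ M2, so the key drops out. Then M2 = (M1 ⊕ M2) ⊕ M1 over the first 11 bytes.
byte 0: (c9 XOR ce) XOR 74 = 07 XOR 74 = 73
byte 1: (a9 XOR 2d) XOR 6f = 84 XOR 6f = eb
byte 2: (6c XOR 44) XOR 6b = 28 XOR 6b = 43
byte 3: (ae XOR 5d) XOR 65 = f3 XOR 65 = 96
byte 4: (03 XOR c9) XOR 6e = ca XOR 6e = a4
byte 5: (b3 XOR a7) XOR 20 = 14 XOR 20 = 34
byte 6: (2e XOR 33) XOR 6b = 1d XOR 6b = 76
byte 7: (e1 XOR ed) XOR 65 = 0c XOR 65 = 69
byte 8: (45 XOR fd) XOR 79 = b8 XOR 79 = c1
byte 9: (fc XOR e7) XOR 3d = 1b XOR 3d = 26
byte 10: (0c XOR ee) XOR 30 = e2 XOR 30 = d2

73 eb 43 96 a4 34 76 69 c1 26 d2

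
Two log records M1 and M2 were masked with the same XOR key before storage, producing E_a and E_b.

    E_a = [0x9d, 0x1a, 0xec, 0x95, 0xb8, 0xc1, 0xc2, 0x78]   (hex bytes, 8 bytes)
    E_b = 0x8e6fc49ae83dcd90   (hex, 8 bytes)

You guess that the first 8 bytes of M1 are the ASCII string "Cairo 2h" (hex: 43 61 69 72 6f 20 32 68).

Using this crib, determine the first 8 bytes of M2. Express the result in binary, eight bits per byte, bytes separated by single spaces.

01010000 00010100 01000001 01111101 00111111 11011100 00111101 10000000

First, E_a ⊕ E_b = (M1 ⊕ K) ⊕ (M2 ⊕ K) = M1 ⊕ M2, so the key drops out. Then M2 = (M1 ⊕ M2) ⊕ M1 over the first 8 bytes.
byte 0: (9d ⊕ 8e) ⊕ 43 = 13 ⊕ 43 = 50
byte 1: (1a ⊕ 6f) ⊕ 61 = 75 ⊕ 61 = 14
byte 2: (ec ⊕ c4) ⊕ 69 = 28 ⊕ 69 = 41
byte 3: (95 ⊕ 9a) ⊕ 72 = 0f ⊕ 72 = 7d
byte 4: (b8 ⊕ e8) ⊕ 6f = 50 ⊕ 6f = 3f
byte 5: (c1 ⊕ 3d) ⊕ 20 = fc ⊕ 20 = dc
byte 6: (c2 ⊕ cd) ⊕ 32 = 0f ⊕ 32 = 3d
byte 7: (78 ⊕ 90) ⊕ 68 = e8 ⊕ 68 = 80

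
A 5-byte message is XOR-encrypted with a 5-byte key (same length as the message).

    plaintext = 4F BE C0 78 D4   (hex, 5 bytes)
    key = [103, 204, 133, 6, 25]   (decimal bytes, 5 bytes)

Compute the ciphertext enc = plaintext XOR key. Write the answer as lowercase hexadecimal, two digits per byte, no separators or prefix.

2872457ecd

byte 0:  79 ^ 103 =  40
byte 1: 190 ^ 204 = 114
byte 2: 192 ^ 133 =  69
byte 3: 120 ^   6 = 126
byte 4: 212 ^  25 = 205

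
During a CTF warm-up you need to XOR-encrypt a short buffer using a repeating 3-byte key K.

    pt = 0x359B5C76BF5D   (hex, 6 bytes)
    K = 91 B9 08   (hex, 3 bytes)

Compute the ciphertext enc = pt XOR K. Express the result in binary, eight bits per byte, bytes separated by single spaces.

The 3-byte key repeats, so the effective keystream is 91 b9 08 91 b9 08.
byte 0: 00110101 ⊕ 10010001 = 10100100
byte 1: 10011011 ⊕ 10111001 = 00100010
byte 2: 01011100 ⊕ 00001000 = 01010100
byte 3: 01110110 ⊕ 10010001 = 11100111
byte 4: 10111111 ⊕ 10111001 = 00000110
byte 5: 01011101 ⊕ 00001000 = 01010101

10100100 00100010 01010100 11100111 00000110 01010101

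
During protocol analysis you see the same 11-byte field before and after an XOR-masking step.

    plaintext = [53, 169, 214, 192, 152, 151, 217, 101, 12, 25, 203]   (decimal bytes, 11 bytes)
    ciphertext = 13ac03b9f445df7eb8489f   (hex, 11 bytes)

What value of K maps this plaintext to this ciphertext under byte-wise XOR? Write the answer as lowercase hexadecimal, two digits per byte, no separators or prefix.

Since ciphertext = plaintext ⊕ K, XORing both sides with plaintext gives K = plaintext ⊕ ciphertext.
35 ⊕ 13 = 26
a9 ⊕ ac = 05
d6 ⊕ 03 = d5
c0 ⊕ b9 = 79
98 ⊕ f4 = 6c
97 ⊕ 45 = d2
d9 ⊕ df = 06
65 ⊕ 7e = 1b
0c ⊕ b8 = b4
19 ⊕ 48 = 51
cb ⊕ 9f = 54

2605d5796cd2061bb45154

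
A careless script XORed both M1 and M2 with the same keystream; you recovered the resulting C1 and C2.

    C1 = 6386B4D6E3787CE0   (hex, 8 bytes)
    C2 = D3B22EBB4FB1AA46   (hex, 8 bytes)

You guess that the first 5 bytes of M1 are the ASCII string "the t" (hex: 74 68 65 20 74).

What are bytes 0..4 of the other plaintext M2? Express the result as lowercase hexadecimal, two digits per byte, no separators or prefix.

c45cff4dd8

First, C1 ⊕ C2 = (M1 ⊕ K) ⊕ (M2 ⊕ K) = M1 ⊕ M2, so the key drops out. Then M2 = (M1 ⊕ M2) ⊕ M1 over the first 5 bytes.
byte 0: (63 XOR d3) XOR 74 = b0 XOR 74 = c4
byte 1: (86 XOR b2) XOR 68 = 34 XOR 68 = 5c
byte 2: (b4 XOR 2e) XOR 65 = 9a XOR 65 = ff
byte 3: (d6 XOR bb) XOR 20 = 6d XOR 20 = 4d
byte 4: (e3 XOR 4f) XOR 74 = ac XOR 74 = d8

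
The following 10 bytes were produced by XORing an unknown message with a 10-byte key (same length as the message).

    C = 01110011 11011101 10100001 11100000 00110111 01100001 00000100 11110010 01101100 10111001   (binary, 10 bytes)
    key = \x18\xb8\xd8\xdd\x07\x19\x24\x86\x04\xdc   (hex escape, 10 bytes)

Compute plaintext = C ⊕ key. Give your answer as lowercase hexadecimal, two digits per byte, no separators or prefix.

byte 0: 01110011 xor 00011000 = 01101011
byte 1: 11011101 xor 10111000 = 01100101
byte 2: 10100001 xor 11011000 = 01111001
byte 3: 11100000 xor 11011101 = 00111101
byte 4: 00110111 xor 00000111 = 00110000
byte 5: 01100001 xor 00011001 = 01111000
byte 6: 00000100 xor 00100100 = 00100000
byte 7: 11110010 xor 10000110 = 01110100
byte 8: 01101100 xor 00000100 = 01101000
byte 9: 10111001 xor 11011100 = 01100101

6b65793d307820746865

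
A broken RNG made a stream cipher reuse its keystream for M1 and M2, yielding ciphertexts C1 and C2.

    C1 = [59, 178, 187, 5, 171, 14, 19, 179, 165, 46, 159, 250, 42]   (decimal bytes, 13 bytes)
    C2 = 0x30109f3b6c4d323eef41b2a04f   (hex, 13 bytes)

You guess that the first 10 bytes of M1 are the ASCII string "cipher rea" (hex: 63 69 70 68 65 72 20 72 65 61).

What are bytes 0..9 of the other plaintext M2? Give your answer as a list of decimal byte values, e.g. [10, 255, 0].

First, C1 ⊕ C2 = (M1 ⊕ K) ⊕ (M2 ⊕ K) = M1 ⊕ M2, so the key drops out. Then M2 = (M1 ⊕ M2) ⊕ M1 over the first 10 bytes.
byte 0: (3b xor 30) xor 63 = 0b xor 63 = 68
byte 1: (b2 xor 10) xor 69 = a2 xor 69 = cb
byte 2: (bb xor 9f) xor 70 = 24 xor 70 = 54
byte 3: (05 xor 3b) xor 68 = 3e xor 68 = 56
byte 4: (ab xor 6c) xor 65 = c7 xor 65 = a2
byte 5: (0e xor 4d) xor 72 = 43 xor 72 = 31
byte 6: (13 xor 32) xor 20 = 21 xor 20 = 01
byte 7: (b3 xor 3e) xor 72 = 8d xor 72 = ff
byte 8: (a5 xor ef) xor 65 = 4a xor 65 = 2f
byte 9: (2e xor 41) xor 61 = 6f xor 61 = 0e

[104, 203, 84, 86, 162, 49, 1, 255, 47, 14]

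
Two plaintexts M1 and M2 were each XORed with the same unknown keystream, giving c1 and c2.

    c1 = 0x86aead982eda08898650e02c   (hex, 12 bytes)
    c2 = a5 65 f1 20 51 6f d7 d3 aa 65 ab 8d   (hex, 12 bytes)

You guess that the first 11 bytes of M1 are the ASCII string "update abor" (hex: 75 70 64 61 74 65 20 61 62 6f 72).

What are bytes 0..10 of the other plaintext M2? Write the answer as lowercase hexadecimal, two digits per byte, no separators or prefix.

56bb38d90bd0ff3b4e5a39

First, c1 ⊕ c2 = (M1 ⊕ K) ⊕ (M2 ⊕ K) = M1 ⊕ M2, so the key drops out. Then M2 = (M1 ⊕ M2) ⊕ M1 over the first 11 bytes.
byte 0: (86 ⊕ a5) ⊕ 75 = 23 ⊕ 75 = 56
byte 1: (ae ⊕ 65) ⊕ 70 = cb ⊕ 70 = bb
byte 2: (ad ⊕ f1) ⊕ 64 = 5c ⊕ 64 = 38
byte 3: (98 ⊕ 20) ⊕ 61 = b8 ⊕ 61 = d9
byte 4: (2e ⊕ 51) ⊕ 74 = 7f ⊕ 74 = 0b
byte 5: (da ⊕ 6f) ⊕ 65 = b5 ⊕ 65 = d0
byte 6: (08 ⊕ d7) ⊕ 20 = df ⊕ 20 = ff
byte 7: (89 ⊕ d3) ⊕ 61 = 5a ⊕ 61 = 3b
byte 8: (86 ⊕ aa) ⊕ 62 = 2c ⊕ 62 = 4e
byte 9: (50 ⊕ 65) ⊕ 6f = 35 ⊕ 6f = 5a
byte 10: (e0 ⊕ ab) ⊕ 72 = 4b ⊕ 72 = 39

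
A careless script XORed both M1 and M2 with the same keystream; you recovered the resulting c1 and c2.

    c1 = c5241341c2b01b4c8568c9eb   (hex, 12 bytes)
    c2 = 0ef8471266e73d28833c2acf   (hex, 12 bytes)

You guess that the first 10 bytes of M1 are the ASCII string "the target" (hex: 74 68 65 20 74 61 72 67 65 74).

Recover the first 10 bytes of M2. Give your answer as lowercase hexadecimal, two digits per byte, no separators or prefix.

bfb43173d03654036320

First, c1 ⊕ c2 = (M1 ⊕ K) ⊕ (M2 ⊕ K) = M1 ⊕ M2, so the key drops out. Then M2 = (M1 ⊕ M2) ⊕ M1 over the first 10 bytes.
byte 0: (c5 xor 0e) xor 74 = cb xor 74 = bf
byte 1: (24 xor f8) xor 68 = dc xor 68 = b4
byte 2: (13 xor 47) xor 65 = 54 xor 65 = 31
byte 3: (41 xor 12) xor 20 = 53 xor 20 = 73
byte 4: (c2 xor 66) xor 74 = a4 xor 74 = d0
byte 5: (b0 xor e7) xor 61 = 57 xor 61 = 36
byte 6: (1b xor 3d) xor 72 = 26 xor 72 = 54
byte 7: (4c xor 28) xor 67 = 64 xor 67 = 03
byte 8: (85 xor 83) xor 65 = 06 xor 65 = 63
byte 9: (68 xor 3c) xor 74 = 54 xor 74 = 20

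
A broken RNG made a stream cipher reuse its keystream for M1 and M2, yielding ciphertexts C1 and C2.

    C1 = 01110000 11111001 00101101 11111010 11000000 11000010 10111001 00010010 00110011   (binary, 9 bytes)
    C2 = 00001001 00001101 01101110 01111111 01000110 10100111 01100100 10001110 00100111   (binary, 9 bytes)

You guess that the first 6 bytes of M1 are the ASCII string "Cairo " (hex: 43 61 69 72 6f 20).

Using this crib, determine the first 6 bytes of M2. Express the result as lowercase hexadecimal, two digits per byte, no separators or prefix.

3a952af7e945

First, C1 ⊕ C2 = (M1 ⊕ K) ⊕ (M2 ⊕ K) = M1 ⊕ M2, so the key drops out. Then M2 = (M1 ⊕ M2) ⊕ M1 over the first 6 bytes.
byte 0: (70 xor 09) xor 43 = 79 xor 43 = 3a
byte 1: (f9 xor 0d) xor 61 = f4 xor 61 = 95
byte 2: (2d xor 6e) xor 69 = 43 xor 69 = 2a
byte 3: (fa xor 7f) xor 72 = 85 xor 72 = f7
byte 4: (c0 xor 46) xor 6f = 86 xor 6f = e9
byte 5: (c2 xor a7) xor 20 = 65 xor 20 = 45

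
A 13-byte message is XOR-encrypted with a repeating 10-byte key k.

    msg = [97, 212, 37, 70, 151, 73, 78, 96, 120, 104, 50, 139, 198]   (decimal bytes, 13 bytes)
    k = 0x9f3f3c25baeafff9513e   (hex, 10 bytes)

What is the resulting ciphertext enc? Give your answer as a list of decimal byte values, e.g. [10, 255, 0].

[254, 235, 25, 99, 45, 163, 177, 153, 41, 86, 173, 180, 250]

The 10-byte key repeats, so the effective keystream is 9f 3f 3c 25 ba ea ff f9 51 3e 9f 3f 3c.
byte 0: 01100001 XOR 10011111 = 11111110
byte 1: 11010100 XOR 00111111 = 11101011
byte 2: 00100101 XOR 00111100 = 00011001
byte 3: 01000110 XOR 00100101 = 01100011
byte 4: 10010111 XOR 10111010 = 00101101
byte 5: 01001001 XOR 11101010 = 10100011
byte 6: 01001110 XOR 11111111 = 10110001
byte 7: 01100000 XOR 11111001 = 10011001
byte 8: 01111000 XOR 01010001 = 00101001
byte 9: 01101000 XOR 00111110 = 01010110
byte 10: 00110010 XOR 10011111 = 10101101
byte 11: 10001011 XOR 00111111 = 10110100
byte 12: 11000110 XOR 00111100 = 11111010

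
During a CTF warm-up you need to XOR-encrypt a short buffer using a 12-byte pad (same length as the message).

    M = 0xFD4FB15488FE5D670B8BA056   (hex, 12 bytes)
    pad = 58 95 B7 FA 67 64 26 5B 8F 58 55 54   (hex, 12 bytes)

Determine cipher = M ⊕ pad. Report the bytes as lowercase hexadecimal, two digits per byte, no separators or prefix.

a5da06aeef9a7b3c84d3f502

XOR is its own inverse, so applying the key byte-wise gives the result directly.
fd XOR 58 = a5
4f XOR 95 = da
b1 XOR b7 = 06
54 XOR fa = ae
88 XOR 67 = ef
fe XOR 64 = 9a
5d XOR 26 = 7b
67 XOR 5b = 3c
0b XOR 8f = 84
8b XOR 58 = d3
a0 XOR 55 = f5
56 XOR 54 = 02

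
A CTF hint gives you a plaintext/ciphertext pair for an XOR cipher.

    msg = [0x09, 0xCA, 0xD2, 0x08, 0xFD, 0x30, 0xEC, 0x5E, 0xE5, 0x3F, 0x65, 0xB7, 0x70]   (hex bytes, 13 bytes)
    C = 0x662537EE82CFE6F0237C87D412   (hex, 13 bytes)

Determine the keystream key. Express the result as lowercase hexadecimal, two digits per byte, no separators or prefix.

Since C = msg ⊕ key, XORing both sides with msg gives key = msg ⊕ C.
byte 0:   9 ^ 102 = 111
byte 1: 202 ^  37 = 239
byte 2: 210 ^  55 = 229
byte 3:   8 ^ 238 = 230
byte 4: 253 ^ 130 = 127
byte 5:  48 ^ 207 = 255
byte 6: 236 ^ 230 =  10
byte 7:  94 ^ 240 = 174
byte 8: 229 ^  35 = 198
byte 9:  63 ^ 124 =  67
byte 10: 101 ^ 135 = 226
byte 11: 183 ^ 212 =  99
byte 12: 112 ^  18 =  98

6fefe5e67fff0aaec643e26362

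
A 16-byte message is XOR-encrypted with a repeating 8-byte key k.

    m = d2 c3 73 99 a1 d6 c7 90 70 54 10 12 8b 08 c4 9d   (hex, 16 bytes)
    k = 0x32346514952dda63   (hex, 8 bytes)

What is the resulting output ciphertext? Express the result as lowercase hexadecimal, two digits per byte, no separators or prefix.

e0f7168d34fb1df3426075061e251efe

The 8-byte key repeats, so the effective keystream is 32 34 65 14 95 2d da 63 32 34 65 14 95 2d da 63.
byte 0: d2 ^ 32 = e0
byte 1: c3 ^ 34 = f7
byte 2: 73 ^ 65 = 16
byte 3: 99 ^ 14 = 8d
byte 4: a1 ^ 95 = 34
byte 5: d6 ^ 2d = fb
byte 6: c7 ^ da = 1d
byte 7: 90 ^ 63 = f3
byte 8: 70 ^ 32 = 42
byte 9: 54 ^ 34 = 60
byte 10: 10 ^ 65 = 75
byte 11: 12 ^ 14 = 06
byte 12: 8b ^ 95 = 1e
byte 13: 08 ^ 2d = 25
byte 14: c4 ^ da = 1e
byte 15: 9d ^ 63 = fe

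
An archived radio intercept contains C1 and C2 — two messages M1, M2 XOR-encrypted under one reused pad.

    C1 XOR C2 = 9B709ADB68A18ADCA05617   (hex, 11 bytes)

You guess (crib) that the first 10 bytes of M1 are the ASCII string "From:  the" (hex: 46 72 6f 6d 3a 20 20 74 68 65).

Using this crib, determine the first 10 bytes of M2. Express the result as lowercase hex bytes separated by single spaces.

Since C1 ⊕ C2 = M1 ⊕ M2, XORing with the guessed M1 bytes yields the corresponding M2 bytes: M2 = (C1 ⊕ C2) ⊕ M1.
10011011 ^ 01000110 = 11011101
01110000 ^ 01110010 = 00000010
10011010 ^ 01101111 = 11110101
11011011 ^ 01101101 = 10110110
01101000 ^ 00111010 = 01010010
10100001 ^ 00100000 = 10000001
10001010 ^ 00100000 = 10101010
11011100 ^ 01110100 = 10101000
10100000 ^ 01101000 = 11001000
01010110 ^ 01100101 = 00110011

dd 02 f5 b6 52 81 aa a8 c8 33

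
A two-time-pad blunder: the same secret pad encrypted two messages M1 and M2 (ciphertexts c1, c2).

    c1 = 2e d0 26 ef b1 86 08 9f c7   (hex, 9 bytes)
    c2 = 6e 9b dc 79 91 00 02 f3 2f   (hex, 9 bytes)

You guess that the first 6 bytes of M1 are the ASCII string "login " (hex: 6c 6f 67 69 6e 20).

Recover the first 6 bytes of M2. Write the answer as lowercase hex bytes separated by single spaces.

First, c1 ⊕ c2 = (M1 ⊕ K) ⊕ (M2 ⊕ K) = M1 ⊕ M2, so the key drops out. Then M2 = (M1 ⊕ M2) ⊕ M1 over the first 6 bytes.
byte 0: (2e xor 6e) xor 6c = 40 xor 6c = 2c
byte 1: (d0 xor 9b) xor 6f = 4b xor 6f = 24
byte 2: (26 xor dc) xor 67 = fa xor 67 = 9d
byte 3: (ef xor 79) xor 69 = 96 xor 69 = ff
byte 4: (b1 xor 91) xor 6e = 20 xor 6e = 4e
byte 5: (86 xor 00) xor 20 = 86 xor 20 = a6

2c 24 9d ff 4e a6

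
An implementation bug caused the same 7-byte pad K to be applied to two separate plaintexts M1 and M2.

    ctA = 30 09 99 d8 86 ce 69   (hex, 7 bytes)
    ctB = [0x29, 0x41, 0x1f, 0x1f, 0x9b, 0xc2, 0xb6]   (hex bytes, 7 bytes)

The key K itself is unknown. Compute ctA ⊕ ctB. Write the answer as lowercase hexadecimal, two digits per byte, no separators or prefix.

ctA ⊕ ctB = (M1 ⊕ K) ⊕ (M2 ⊕ K) = M1 ⊕ M2 — the shared key cancels under XOR.
30 XOR 29 = 19
09 XOR 41 = 48
99 XOR 1f = 86
d8 XOR 1f = c7
86 XOR 9b = 1d
ce XOR c2 = 0c
69 XOR b6 = df

194886c71d0cdf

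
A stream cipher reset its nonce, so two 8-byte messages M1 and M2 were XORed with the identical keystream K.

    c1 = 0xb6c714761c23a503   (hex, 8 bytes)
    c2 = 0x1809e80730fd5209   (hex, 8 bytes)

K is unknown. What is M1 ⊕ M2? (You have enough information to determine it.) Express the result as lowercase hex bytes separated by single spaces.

c1 ⊕ c2 = (M1 ⊕ K) ⊕ (M2 ⊕ K) = M1 ⊕ M2 — the shared key cancels under XOR.
byte 0: b6 ^ 18 = ae
byte 1: c7 ^ 09 = ce
byte 2: 14 ^ e8 = fc
byte 3: 76 ^ 07 = 71
byte 4: 1c ^ 30 = 2c
byte 5: 23 ^ fd = de
byte 6: a5 ^ 52 = f7
byte 7: 03 ^ 09 = 0a

ae ce fc 71 2c de f7 0a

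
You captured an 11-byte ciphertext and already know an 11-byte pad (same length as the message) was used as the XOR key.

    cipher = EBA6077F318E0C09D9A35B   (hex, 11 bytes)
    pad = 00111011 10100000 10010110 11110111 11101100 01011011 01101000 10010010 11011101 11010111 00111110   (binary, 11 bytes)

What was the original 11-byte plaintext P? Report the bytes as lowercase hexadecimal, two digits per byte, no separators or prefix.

XOR is its own inverse, so applying the key byte-wise gives the result directly.
235 xor  59 = 208
166 xor 160 =   6
  7 xor 150 = 145
127 xor 247 = 136
 49 xor 236 = 221
142 xor  91 = 213
 12 xor 104 = 100
  9 xor 146 = 155
217 xor 221 =   4
163 xor 215 = 116
 91 xor  62 = 101

d0069188ddd5649b047465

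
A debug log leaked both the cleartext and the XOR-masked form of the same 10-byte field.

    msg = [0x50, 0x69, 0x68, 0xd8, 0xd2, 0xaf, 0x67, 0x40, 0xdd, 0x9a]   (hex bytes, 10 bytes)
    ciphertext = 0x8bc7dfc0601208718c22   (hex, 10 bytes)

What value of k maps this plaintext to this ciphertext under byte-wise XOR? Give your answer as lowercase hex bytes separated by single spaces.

db ae b7 18 b2 bd 6f 31 51 b8

Since ciphertext = msg ⊕ k, XORing both sides with msg gives k = msg ⊕ ciphertext.
byte 0: 50 ^ 8b = db
byte 1: 69 ^ c7 = ae
byte 2: 68 ^ df = b7
byte 3: d8 ^ c0 = 18
byte 4: d2 ^ 60 = b2
byte 5: af ^ 12 = bd
byte 6: 67 ^ 08 = 6f
byte 7: 40 ^ 71 = 31
byte 8: dd ^ 8c = 51
byte 9: 9a ^ 22 = b8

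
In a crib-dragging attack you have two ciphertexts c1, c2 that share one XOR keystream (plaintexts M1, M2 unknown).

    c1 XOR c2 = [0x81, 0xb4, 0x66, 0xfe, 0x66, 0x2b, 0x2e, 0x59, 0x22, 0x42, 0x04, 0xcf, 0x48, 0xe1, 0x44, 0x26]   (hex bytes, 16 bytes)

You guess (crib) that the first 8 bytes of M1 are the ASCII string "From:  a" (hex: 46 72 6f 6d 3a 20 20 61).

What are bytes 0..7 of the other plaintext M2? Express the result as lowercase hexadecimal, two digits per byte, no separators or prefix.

Since c1 ⊕ c2 = M1 ⊕ M2, XORing with the guessed M1 bytes yields the corresponding M2 bytes: M2 = (c1 ⊕ c2) ⊕ M1.
10000001 ^ 01000110 = 11000111
10110100 ^ 01110010 = 11000110
01100110 ^ 01101111 = 00001001
11111110 ^ 01101101 = 10010011
01100110 ^ 00111010 = 01011100
00101011 ^ 00100000 = 00001011
00101110 ^ 00100000 = 00001110
01011001 ^ 01100001 = 00111000

c7c609935c0b0e38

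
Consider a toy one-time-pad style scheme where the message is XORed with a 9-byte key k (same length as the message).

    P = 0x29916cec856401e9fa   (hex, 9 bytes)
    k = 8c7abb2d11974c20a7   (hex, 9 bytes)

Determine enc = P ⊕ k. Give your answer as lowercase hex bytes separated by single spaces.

a5 eb d7 c1 94 f3 4d c9 5d

XOR is its own inverse, so applying the key byte-wise gives the result directly.
29 ^ 8c = a5
91 ^ 7a = eb
6c ^ bb = d7
ec ^ 2d = c1
85 ^ 11 = 94
64 ^ 97 = f3
01 ^ 4c = 4d
e9 ^ 20 = c9
fa ^ a7 = 5d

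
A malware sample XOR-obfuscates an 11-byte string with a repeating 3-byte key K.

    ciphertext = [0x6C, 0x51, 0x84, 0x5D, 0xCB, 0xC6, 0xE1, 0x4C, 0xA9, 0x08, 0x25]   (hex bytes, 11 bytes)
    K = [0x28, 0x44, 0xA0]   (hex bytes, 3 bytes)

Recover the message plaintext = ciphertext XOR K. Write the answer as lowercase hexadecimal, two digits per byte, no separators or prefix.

The 3-byte key repeats, so the effective keystream is 28 44 a0 28 44 a0 28 44 a0 28 44.
byte 0: 01101100 ^ 00101000 = 01000100
byte 1: 01010001 ^ 01000100 = 00010101
byte 2: 10000100 ^ 10100000 = 00100100
byte 3: 01011101 ^ 00101000 = 01110101
byte 4: 11001011 ^ 01000100 = 10001111
byte 5: 11000110 ^ 10100000 = 01100110
byte 6: 11100001 ^ 00101000 = 11001001
byte 7: 01001100 ^ 01000100 = 00001000
byte 8: 10101001 ^ 10100000 = 00001001
byte 9: 00001000 ^ 00101000 = 00100000
byte 10: 00100101 ^ 01000100 = 01100001

441524758f66c908092061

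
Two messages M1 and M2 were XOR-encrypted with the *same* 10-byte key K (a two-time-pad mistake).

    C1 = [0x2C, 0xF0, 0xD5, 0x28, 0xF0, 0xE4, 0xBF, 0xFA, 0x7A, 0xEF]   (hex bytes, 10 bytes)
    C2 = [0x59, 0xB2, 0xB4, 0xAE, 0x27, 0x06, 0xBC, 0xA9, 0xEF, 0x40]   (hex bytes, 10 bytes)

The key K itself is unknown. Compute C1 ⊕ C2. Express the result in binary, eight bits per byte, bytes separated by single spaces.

C1 ⊕ C2 = (M1 ⊕ K) ⊕ (M2 ⊕ K) = M1 ⊕ M2 — the shared key cancels under XOR.
00101100 xor 01011001 = 01110101
11110000 xor 10110010 = 01000010
11010101 xor 10110100 = 01100001
00101000 xor 10101110 = 10000110
11110000 xor 00100111 = 11010111
11100100 xor 00000110 = 11100010
10111111 xor 10111100 = 00000011
11111010 xor 10101001 = 01010011
01111010 xor 11101111 = 10010101
11101111 xor 01000000 = 10101111

01110101 01000010 01100001 10000110 11010111 11100010 00000011 01010011 10010101 10101111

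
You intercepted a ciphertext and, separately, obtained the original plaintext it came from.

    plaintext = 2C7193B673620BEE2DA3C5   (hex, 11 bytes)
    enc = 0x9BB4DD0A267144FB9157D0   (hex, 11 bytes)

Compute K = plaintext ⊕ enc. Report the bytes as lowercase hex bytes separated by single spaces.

b7 c5 4e bc 55 13 4f 15 bc f4 15

Since enc = plaintext ⊕ K, XORing both sides with plaintext gives K = plaintext ⊕ enc.
byte 0: 00101100 XOR 10011011 = 10110111
byte 1: 01110001 XOR 10110100 = 11000101
byte 2: 10010011 XOR 11011101 = 01001110
byte 3: 10110110 XOR 00001010 = 10111100
byte 4: 01110011 XOR 00100110 = 01010101
byte 5: 01100010 XOR 01110001 = 00010011
byte 6: 00001011 XOR 01000100 = 01001111
byte 7: 11101110 XOR 11111011 = 00010101
byte 8: 00101101 XOR 10010001 = 10111100
byte 9: 10100011 XOR 01010111 = 11110100
byte 10: 11000101 XOR 11010000 = 00010101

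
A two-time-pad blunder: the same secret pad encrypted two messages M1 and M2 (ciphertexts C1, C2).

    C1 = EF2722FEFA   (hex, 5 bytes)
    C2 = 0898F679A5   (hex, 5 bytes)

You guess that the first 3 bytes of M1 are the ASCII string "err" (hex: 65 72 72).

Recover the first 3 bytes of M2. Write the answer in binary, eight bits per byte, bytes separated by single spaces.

First, C1 ⊕ C2 = (M1 ⊕ K) ⊕ (M2 ⊕ K) = M1 ⊕ M2, so the key drops out. Then M2 = (M1 ⊕ M2) ⊕ M1 over the first 3 bytes.
byte 0: (ef XOR 08) XOR 65 = e7 XOR 65 = 82
byte 1: (27 XOR 98) XOR 72 = bf XOR 72 = cd
byte 2: (22 XOR f6) XOR 72 = d4 XOR 72 = a6

10000010 11001101 10100110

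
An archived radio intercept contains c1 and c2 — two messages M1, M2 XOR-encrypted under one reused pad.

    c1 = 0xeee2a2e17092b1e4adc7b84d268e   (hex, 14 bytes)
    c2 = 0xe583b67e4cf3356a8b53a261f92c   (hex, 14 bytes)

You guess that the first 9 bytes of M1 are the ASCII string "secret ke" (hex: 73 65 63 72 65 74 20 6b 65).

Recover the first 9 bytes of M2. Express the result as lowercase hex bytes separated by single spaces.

First, c1 ⊕ c2 = (M1 ⊕ K) ⊕ (M2 ⊕ K) = M1 ⊕ M2, so the key drops out. Then M2 = (M1 ⊕ M2) ⊕ M1 over the first 9 bytes.
byte 0: (ee ⊕ e5) ⊕ 73 = 0b ⊕ 73 = 78
byte 1: (e2 ⊕ 83) ⊕ 65 = 61 ⊕ 65 = 04
byte 2: (a2 ⊕ b6) ⊕ 63 = 14 ⊕ 63 = 77
byte 3: (e1 ⊕ 7e) ⊕ 72 = 9f ⊕ 72 = ed
byte 4: (70 ⊕ 4c) ⊕ 65 = 3c ⊕ 65 = 59
byte 5: (92 ⊕ f3) ⊕ 74 = 61 ⊕ 74 = 15
byte 6: (b1 ⊕ 35) ⊕ 20 = 84 ⊕ 20 = a4
byte 7: (e4 ⊕ 6a) ⊕ 6b = 8e ⊕ 6b = e5
byte 8: (ad ⊕ 8b) ⊕ 65 = 26 ⊕ 65 = 43

78 04 77 ed 59 15 a4 e5 43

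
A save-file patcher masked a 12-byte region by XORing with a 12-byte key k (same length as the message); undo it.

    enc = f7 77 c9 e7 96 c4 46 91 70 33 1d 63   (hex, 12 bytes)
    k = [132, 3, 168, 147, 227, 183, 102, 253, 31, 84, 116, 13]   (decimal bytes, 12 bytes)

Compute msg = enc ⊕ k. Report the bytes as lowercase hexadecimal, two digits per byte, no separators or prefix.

f7 ^ 84 = 73
77 ^ 03 = 74
c9 ^ a8 = 61
e7 ^ 93 = 74
96 ^ e3 = 75
c4 ^ b7 = 73
46 ^ 66 = 20
91 ^ fd = 6c
70 ^ 1f = 6f
33 ^ 54 = 67
1d ^ 74 = 69
63 ^ 0d = 6e

737461747573206c6f67696e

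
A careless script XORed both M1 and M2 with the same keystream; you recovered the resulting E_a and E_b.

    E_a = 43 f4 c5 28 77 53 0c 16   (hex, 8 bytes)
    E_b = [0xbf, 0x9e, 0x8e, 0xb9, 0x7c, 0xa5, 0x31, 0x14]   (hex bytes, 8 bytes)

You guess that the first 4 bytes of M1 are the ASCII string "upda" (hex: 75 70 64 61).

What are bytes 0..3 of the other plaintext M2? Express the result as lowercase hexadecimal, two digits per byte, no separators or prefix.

First, E_a ⊕ E_b = (M1 ⊕ K) ⊕ (M2 ⊕ K) = M1 ⊕ M2, so the key drops out. Then M2 = (M1 ⊕ M2) ⊕ M1 over the first 4 bytes.
byte 0: (43 xor bf) xor 75 = fc xor 75 = 89
byte 1: (f4 xor 9e) xor 70 = 6a xor 70 = 1a
byte 2: (c5 xor 8e) xor 64 = 4b xor 64 = 2f
byte 3: (28 xor b9) xor 61 = 91 xor 61 = f0

891a2ff0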